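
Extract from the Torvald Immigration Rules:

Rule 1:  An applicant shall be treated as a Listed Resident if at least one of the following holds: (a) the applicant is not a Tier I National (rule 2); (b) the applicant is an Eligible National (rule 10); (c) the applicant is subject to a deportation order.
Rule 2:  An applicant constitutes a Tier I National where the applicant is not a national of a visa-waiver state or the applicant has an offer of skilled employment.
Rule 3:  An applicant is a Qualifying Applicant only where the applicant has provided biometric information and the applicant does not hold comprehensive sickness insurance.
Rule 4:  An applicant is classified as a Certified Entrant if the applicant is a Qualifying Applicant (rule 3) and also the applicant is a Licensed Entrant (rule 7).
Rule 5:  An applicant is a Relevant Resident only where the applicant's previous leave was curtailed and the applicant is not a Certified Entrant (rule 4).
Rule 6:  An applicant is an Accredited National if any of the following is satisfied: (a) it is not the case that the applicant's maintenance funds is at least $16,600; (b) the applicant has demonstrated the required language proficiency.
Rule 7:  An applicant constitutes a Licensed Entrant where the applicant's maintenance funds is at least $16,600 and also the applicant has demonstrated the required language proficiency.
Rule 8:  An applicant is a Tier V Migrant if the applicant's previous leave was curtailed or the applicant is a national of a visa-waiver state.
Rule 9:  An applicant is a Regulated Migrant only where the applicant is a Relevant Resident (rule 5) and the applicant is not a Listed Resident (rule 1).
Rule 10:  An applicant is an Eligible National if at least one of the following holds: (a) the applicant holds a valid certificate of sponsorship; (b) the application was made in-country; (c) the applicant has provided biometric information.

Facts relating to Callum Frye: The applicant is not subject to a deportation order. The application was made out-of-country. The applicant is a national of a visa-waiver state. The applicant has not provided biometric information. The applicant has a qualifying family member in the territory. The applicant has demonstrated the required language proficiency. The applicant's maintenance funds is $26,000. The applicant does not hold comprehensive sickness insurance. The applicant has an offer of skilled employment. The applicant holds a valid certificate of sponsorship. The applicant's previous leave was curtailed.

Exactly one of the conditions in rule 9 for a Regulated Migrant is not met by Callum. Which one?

Listed Resident

rule 3 — Qualifying Applicant: [the applicant has provided biometric information? no] AND [the applicant does not hold comprehensive sickness insurance? yes] → not satisfied.
rule 7 — Licensed Entrant: [applicant's maintenance funds: $26,000 ≥ $16,600? yes] AND [the applicant has demonstrated the required language proficiency? yes] → satisfied.
rule 4 — Certified Entrant: [Qualifying Applicant (rule 3)? no] AND [Licensed Entrant (rule 7)? yes] → not satisfied.
rule 5 — Relevant Resident: [the applicant's previous leave was curtailed? yes] AND [not a Certified Entrant (rule 4)? yes] → satisfied.
rule 2 — Tier I National: [the applicant is not a national of a visa-waiver state? no] OR [the applicant has an offer of skilled employment? yes] → satisfied.
rule 10 — Eligible National: [the applicant holds a valid certificate of sponsorship? yes] OR [the application was made in-country? no] OR [the applicant has provided biometric information? no] → satisfied.
rule 1 — Listed Resident: [not a Tier I National (rule 2)? no] OR [Eligible National (rule 10)? yes] OR [the applicant is subject to a deportation order? no] → satisfied.
rule 9 — Regulated Migrant: [Relevant Resident (rule 5)? yes] AND [not a Listed Resident (rule 1)? no] → not satisfied.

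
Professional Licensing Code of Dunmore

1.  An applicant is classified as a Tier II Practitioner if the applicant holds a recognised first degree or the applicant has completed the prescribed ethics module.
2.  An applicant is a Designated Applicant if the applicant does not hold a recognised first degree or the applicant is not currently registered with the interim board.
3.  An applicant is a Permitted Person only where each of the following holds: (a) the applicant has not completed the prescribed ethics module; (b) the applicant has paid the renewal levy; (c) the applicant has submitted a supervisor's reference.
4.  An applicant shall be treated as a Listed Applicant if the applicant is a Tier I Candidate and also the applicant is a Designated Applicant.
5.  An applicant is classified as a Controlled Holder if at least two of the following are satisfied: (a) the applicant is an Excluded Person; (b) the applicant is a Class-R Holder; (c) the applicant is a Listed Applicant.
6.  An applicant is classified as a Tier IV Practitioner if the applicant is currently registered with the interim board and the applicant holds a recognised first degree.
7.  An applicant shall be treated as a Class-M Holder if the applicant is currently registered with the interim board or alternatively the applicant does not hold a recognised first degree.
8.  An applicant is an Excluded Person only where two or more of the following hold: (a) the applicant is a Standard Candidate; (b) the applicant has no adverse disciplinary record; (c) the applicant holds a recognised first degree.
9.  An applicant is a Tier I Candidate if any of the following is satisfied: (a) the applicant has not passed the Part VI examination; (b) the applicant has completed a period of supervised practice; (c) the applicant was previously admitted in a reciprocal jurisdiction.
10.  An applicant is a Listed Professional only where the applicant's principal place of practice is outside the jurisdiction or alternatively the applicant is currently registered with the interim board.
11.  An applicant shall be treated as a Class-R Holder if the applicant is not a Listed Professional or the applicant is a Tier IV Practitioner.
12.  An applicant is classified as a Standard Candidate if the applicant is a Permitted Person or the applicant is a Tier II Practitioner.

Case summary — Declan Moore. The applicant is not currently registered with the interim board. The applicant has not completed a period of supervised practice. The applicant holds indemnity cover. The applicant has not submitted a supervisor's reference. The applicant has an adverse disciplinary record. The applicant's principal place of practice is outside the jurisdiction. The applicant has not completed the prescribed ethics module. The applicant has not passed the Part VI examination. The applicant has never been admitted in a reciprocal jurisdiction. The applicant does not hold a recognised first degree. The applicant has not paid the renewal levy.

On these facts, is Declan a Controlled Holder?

No

paragraph 3 — Permitted Person: [the applicant has not completed the prescribed ethics module? yes] AND [the applicant has paid the renewal levy? no] AND [the applicant has submitted a supervisor's reference? no] → not satisfied.
paragraph 1 — Tier II Practitioner: [the applicant holds a recognised first degree? no] OR [the applicant has completed the prescribed ethics module? no] → not satisfied.
paragraph 12 — Standard Candidate: [Permitted Person (paragraph 3)? no] OR [Tier II Practitioner (paragraph 1)? no] → not satisfied.
paragraph 8 — Excluded Person: Standard Candidate (paragraph 12)? no; the applicant has no adverse disciplinary record? no; the applicant holds a recognised first degree? no — 0 of 3 hold (need ≥2) → not satisfied.
paragraph 10 — Listed Professional: [the applicant's principal place of practice is outside the jurisdiction? yes] OR [the applicant is currently registered with the interim board? no] → satisfied.
paragraph 6 — Tier IV Practitioner: [the applicant is currently registered with the interim board? no] AND [the applicant holds a recognised first degree? no] → not satisfied.
paragraph 11 — Class-R Holder: [not a Listed Professional (paragraph 10)? no] OR [Tier IV Practitioner (paragraph 6)? no] → not satisfied.
paragraph 9 — Tier I Candidate: [the applicant has not passed the Part VI examination? yes] OR [the applicant has completed a period of supervised practice? no] OR [the applicant was previously admitted in a reciprocal jurisdiction? no] → satisfied.
paragraph 2 — Designated Applicant: [the applicant does not hold a recognised first degree? yes] OR [the applicant is not currently registered with the interim board? yes] → satisfied.
paragraph 4 — Listed Applicant: [Tier I Candidate (paragraph 9)? yes] AND [Designated Applicant (paragraph 2)? yes] → satisfied.
paragraph 5 — Controlled Holder: Excluded Person (paragraph 8)? no; Class-R Holder (paragraph 11)? no; Listed Applicant (paragraph 4)? yes — 1 of 3 hold (need ≥2) → not satisfied.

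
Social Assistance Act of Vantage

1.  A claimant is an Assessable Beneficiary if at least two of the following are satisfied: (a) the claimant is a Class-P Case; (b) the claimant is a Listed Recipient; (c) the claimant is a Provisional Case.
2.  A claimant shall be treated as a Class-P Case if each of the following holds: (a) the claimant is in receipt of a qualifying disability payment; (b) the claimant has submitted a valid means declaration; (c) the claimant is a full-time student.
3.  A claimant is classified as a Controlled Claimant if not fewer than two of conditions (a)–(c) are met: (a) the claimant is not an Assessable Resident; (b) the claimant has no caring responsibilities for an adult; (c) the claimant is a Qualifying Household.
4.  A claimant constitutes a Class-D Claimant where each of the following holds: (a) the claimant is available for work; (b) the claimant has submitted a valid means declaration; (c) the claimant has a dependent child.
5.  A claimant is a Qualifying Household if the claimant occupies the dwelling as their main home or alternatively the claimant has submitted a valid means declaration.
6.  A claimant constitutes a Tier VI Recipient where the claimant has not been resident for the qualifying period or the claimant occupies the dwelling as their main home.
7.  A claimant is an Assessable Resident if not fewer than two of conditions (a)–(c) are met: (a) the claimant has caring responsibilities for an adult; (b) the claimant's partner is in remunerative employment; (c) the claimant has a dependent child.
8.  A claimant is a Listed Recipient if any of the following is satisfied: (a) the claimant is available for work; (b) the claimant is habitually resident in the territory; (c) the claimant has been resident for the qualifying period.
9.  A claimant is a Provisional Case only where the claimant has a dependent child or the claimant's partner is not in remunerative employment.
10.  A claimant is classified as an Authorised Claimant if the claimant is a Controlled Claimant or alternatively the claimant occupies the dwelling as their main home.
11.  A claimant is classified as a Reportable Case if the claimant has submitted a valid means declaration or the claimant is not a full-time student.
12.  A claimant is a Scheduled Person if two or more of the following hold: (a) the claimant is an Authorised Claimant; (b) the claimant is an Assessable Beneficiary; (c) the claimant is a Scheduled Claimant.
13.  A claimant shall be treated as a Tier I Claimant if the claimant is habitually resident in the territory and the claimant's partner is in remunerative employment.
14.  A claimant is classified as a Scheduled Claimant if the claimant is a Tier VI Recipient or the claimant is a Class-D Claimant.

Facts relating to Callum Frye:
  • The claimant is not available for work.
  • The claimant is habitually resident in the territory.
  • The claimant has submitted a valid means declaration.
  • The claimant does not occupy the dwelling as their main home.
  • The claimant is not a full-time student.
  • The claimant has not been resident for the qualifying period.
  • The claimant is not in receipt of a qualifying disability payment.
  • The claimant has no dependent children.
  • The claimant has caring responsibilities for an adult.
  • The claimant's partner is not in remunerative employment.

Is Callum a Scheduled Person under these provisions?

paragraph 7 — Assessable Resident: the claimant has caring responsibilities for an adult? yes; the claimant's partner is in remunerative employment? no; the claimant has a dependent child? no — 1 of 3 hold (need ≥2) → not satisfied.
paragraph 5 — Qualifying Household: [the claimant occupies the dwelling as their main home? no] OR [the claimant has submitted a valid means declaration? yes] → satisfied.
paragraph 3 — Controlled Claimant: not an Assessable Resident (paragraph 7)? yes; the claimant has no caring responsibilities for an adult? no; Qualifying Household (paragraph 5)? yes — 2 of 3 hold (need ≥2) → satisfied.
paragraph 10 — Authorised Claimant: [Controlled Claimant (paragraph 3)? yes] OR [the claimant occupies the dwelling as their main home? no] → satisfied.
paragraph 2 — Class-P Case: [the claimant is in receipt of a qualifying disability payment? no] AND [the claimant has submitted a valid means declaration? yes] AND [the claimant is a full-time student? no] → not satisfied.
paragraph 8 — Listed Recipient: [the claimant is available for work? no] OR [the claimant is habitually resident in the territory? yes] OR [the claimant has been resident for the qualifying period? no] → satisfied.
paragraph 9 — Provisional Case: [the claimant has a dependent child? no] OR [the claimant's partner is not in remunerative employment? yes] → satisfied.
paragraph 1 — Assessable Beneficiary: Class-P Case (paragraph 2)? no; Listed Recipient (paragraph 8)? yes; Provisional Case (paragraph 9)? yes — 2 of 3 hold (need ≥2) → satisfied.
paragraph 6 — Tier VI Recipient: [the claimant has not been resident for the qualifying period? yes] OR [the claimant occupies the dwelling as their main home? no] → satisfied.
paragraph 4 — Class-D Claimant: [the claimant is available for work? no] AND [the claimant has submitted a valid means declaration? yes] AND [the claimant has a dependent child? no] → not satisfied.
paragraph 14 — Scheduled Claimant: [Tier VI Recipient (paragraph 6)? yes] OR [Class-D Claimant (paragraph 4)? no] → satisfied.
paragraph 12 — Scheduled Person: Authorised Claimant (paragraph 10)? yes; Assessable Beneficiary (paragraph 1)? yes; Scheduled Claimant (paragraph 14)? yes — 3 of 3 hold (need ≥2) → satisfied.

Yes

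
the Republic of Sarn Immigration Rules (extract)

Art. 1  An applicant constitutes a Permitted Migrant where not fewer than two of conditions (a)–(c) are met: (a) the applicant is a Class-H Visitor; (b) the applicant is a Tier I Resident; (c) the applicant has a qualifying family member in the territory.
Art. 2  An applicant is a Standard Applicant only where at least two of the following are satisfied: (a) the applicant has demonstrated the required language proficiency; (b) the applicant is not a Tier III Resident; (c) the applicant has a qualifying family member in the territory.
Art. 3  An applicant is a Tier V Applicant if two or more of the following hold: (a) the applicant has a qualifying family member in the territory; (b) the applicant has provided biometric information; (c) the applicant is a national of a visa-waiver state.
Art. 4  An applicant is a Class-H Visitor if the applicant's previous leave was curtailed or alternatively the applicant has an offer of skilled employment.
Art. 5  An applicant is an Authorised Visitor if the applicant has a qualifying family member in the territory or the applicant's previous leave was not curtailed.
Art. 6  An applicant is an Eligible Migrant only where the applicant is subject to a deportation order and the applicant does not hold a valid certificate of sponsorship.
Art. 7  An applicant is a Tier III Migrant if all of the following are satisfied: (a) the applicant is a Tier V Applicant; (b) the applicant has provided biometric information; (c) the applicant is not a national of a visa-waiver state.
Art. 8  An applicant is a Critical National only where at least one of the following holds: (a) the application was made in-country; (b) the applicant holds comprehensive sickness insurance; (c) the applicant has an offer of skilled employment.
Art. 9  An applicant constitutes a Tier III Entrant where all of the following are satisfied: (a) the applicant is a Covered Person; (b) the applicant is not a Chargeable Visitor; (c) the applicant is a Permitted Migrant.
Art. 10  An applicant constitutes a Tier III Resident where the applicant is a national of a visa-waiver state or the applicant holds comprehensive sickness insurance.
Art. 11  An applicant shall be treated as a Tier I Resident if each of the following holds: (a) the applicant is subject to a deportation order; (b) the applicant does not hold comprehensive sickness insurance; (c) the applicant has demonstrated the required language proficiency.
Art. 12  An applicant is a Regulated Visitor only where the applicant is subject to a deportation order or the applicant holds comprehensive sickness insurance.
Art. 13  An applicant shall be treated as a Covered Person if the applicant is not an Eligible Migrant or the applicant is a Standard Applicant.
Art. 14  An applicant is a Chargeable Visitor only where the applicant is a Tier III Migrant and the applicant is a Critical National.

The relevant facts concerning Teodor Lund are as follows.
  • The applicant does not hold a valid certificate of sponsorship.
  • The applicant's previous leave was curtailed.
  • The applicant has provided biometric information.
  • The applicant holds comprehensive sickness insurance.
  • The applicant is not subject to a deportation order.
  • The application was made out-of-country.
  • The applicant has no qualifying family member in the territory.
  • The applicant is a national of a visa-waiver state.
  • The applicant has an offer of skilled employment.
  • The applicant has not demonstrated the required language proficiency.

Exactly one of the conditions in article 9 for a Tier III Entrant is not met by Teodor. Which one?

article 6 — Eligible Migrant: [the applicant is subject to a deportation order? no] AND [the applicant does not hold a valid certificate of sponsorship? yes] → not satisfied.
article 10 — Tier III Resident: [the applicant is a national of a visa-waiver state? yes] OR [the applicant holds comprehensive sickness insurance? yes] → satisfied.
article 2 — Standard Applicant: the applicant has demonstrated the required language proficiency? no; not a Tier III Resident (article 10)? no; the applicant has a qualifying family member in the territory? no — 0 of 3 hold (need ≥2) → not satisfied.
article 13 — Covered Person: [not an Eligible Migrant (article 6)? yes] OR [Standard Applicant (article 2)? no] → satisfied.
article 3 — Tier V Applicant: the applicant has a qualifying family member in the territory? no; the applicant has provided biometric information? yes; the applicant is a national of a visa-waiver state? yes — 2 of 3 hold (need ≥2) → satisfied.
article 7 — Tier III Migrant: [Tier V Applicant (article 3)? yes] AND [the applicant has provided biometric information? yes] AND [the applicant is not a national of a visa-waiver state? no] → not satisfied.
article 8 — Critical National: [the application was made in-country? no] OR [the applicant holds comprehensive sickness insurance? yes] OR [the applicant has an offer of skilled employment? yes] → satisfied.
article 14 — Chargeable Visitor: [Tier III Migrant (article 7)? no] AND [Critical National (article 8)? yes] → not satisfied.
article 4 — Class-H Visitor: [the applicant's previous leave was curtailed? yes] OR [the applicant has an offer of skilled employment? yes] → satisfied.
article 11 — Tier I Resident: [the applicant is subject to a deportation order? no] AND [the applicant does not hold comprehensive sickness insurance? no] AND [the applicant has demonstrated the required language proficiency? no] → not satisfied.
article 1 — Permitted Migrant: Class-H Visitor (article 4)? yes; Tier I Resident (article 11)? no; the applicant has a qualifying family member in the territory? no — 1 of 3 hold (need ≥2) → not satisfied.
article 9 — Tier III Entrant: [Covered Person (article 13)? yes] AND [not a Chargeable Visitor (article 14)? yes] AND [Permitted Migrant (article 1)? no] → not satisfied.

Permitted Migrant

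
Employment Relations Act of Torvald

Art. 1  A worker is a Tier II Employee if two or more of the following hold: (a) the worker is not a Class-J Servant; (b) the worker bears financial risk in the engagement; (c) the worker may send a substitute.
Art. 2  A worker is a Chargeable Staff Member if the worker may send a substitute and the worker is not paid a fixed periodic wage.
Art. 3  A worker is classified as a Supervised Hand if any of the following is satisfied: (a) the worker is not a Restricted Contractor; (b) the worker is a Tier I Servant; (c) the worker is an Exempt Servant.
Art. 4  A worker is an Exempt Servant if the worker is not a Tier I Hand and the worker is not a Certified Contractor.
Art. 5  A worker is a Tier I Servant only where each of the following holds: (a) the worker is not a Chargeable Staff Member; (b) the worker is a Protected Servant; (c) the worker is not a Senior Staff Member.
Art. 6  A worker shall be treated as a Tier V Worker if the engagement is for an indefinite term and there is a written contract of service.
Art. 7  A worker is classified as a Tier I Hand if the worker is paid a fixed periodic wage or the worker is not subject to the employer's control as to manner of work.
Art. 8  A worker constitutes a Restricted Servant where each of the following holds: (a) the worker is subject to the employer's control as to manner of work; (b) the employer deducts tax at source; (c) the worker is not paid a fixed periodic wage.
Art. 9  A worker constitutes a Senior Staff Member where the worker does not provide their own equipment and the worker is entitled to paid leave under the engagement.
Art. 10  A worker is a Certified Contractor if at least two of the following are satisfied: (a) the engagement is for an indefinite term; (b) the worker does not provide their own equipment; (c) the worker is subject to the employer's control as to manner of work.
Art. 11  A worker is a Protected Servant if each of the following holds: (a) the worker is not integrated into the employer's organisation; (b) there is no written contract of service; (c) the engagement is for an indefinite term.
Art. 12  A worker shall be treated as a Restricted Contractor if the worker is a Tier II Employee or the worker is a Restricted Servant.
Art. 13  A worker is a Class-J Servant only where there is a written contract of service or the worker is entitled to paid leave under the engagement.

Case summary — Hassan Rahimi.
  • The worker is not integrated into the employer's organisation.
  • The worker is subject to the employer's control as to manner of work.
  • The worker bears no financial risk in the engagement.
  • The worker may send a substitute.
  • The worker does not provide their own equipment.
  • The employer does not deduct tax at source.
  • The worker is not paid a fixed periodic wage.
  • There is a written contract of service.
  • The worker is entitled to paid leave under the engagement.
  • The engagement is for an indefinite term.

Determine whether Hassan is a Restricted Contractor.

Under article 13: there is a written contract of service? yes; or the worker is entitled to paid leave under the engagement? yes. So the worker is a Class-J Servant.
Under article 1: not a Class-J Servant (article 13)? no; the worker bears financial risk in the engagement? no; the worker may send a substitute? yes — 1 of 3 hold (need ≥2) → not satisfied.
Under article 8: the worker is subject to the employer's control as to manner of work? yes; and the employer deducts tax at source? no; and the worker is not paid a fixed periodic wage? yes. So the worker is not a Restricted Servant.
Under article 12: Tier II Employee (article 1)? no; or Restricted Servant (article 8)? no. So the worker is not a Restricted Contractor.

No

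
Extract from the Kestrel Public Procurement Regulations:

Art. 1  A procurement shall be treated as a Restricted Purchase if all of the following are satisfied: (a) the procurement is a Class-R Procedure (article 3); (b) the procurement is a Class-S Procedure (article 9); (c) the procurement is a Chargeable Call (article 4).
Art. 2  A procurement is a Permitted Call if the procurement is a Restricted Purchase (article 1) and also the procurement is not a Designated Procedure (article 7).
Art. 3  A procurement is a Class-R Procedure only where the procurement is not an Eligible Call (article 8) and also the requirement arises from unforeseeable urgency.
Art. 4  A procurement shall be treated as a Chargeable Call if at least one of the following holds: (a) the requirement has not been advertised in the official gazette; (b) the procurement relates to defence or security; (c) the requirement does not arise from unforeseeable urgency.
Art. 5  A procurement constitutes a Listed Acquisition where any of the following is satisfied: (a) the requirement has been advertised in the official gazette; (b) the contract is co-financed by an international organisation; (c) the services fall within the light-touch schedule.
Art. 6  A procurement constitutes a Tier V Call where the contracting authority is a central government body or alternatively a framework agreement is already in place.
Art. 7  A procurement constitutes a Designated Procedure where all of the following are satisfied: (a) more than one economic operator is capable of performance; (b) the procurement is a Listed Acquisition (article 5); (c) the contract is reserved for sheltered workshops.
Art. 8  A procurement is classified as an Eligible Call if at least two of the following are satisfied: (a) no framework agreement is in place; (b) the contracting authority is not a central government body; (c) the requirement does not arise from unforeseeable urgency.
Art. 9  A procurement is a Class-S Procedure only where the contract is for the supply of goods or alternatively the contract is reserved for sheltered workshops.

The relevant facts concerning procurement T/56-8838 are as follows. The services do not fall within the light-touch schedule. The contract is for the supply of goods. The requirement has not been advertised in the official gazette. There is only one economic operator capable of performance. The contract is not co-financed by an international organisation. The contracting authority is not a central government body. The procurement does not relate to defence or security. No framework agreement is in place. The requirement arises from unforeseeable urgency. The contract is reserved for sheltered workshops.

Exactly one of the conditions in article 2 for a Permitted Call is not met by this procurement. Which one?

Restricted Purchase

article 8 — Eligible Call: no framework agreement is in place? yes; the contracting authority is not a central government body? yes; the requirement does not arise from unforeseeable urgency? no — 2 of 3 hold (need ≥2) → satisfied.
article 3 — Class-R Procedure: [not an Eligible Call (article 8)? no] AND [the requirement arises from unforeseeable urgency? yes] → not satisfied.
article 9 — Class-S Procedure: [the contract is for the supply of goods? yes] OR [the contract is reserved for sheltered workshops? yes] → satisfied.
article 4 — Chargeable Call: [the requirement has not been advertised in the official gazette? yes] OR [the procurement relates to defence or security? no] OR [the requirement does not arise from unforeseeable urgency? no] → satisfied.
article 1 — Restricted Purchase: [Class-R Procedure (article 3)? no] AND [Class-S Procedure (article 9)? yes] AND [Chargeable Call (article 4)? yes] → not satisfied.
article 5 — Listed Acquisition: [the requirement has been advertised in the official gazette? no] OR [the contract is co-financed by an international organisation? no] OR [the services fall within the light-touch schedule? no] → not satisfied.
article 7 — Designated Procedure: [more than one economic operator is capable of performance? no] AND [Listed Acquisition (article 5)? no] AND [the contract is reserved for sheltered workshops? yes] → not satisfied.
article 2 — Permitted Call: [Restricted Purchase (article 1)? no] AND [not a Designated Procedure (article 7)? yes] → not satisfied.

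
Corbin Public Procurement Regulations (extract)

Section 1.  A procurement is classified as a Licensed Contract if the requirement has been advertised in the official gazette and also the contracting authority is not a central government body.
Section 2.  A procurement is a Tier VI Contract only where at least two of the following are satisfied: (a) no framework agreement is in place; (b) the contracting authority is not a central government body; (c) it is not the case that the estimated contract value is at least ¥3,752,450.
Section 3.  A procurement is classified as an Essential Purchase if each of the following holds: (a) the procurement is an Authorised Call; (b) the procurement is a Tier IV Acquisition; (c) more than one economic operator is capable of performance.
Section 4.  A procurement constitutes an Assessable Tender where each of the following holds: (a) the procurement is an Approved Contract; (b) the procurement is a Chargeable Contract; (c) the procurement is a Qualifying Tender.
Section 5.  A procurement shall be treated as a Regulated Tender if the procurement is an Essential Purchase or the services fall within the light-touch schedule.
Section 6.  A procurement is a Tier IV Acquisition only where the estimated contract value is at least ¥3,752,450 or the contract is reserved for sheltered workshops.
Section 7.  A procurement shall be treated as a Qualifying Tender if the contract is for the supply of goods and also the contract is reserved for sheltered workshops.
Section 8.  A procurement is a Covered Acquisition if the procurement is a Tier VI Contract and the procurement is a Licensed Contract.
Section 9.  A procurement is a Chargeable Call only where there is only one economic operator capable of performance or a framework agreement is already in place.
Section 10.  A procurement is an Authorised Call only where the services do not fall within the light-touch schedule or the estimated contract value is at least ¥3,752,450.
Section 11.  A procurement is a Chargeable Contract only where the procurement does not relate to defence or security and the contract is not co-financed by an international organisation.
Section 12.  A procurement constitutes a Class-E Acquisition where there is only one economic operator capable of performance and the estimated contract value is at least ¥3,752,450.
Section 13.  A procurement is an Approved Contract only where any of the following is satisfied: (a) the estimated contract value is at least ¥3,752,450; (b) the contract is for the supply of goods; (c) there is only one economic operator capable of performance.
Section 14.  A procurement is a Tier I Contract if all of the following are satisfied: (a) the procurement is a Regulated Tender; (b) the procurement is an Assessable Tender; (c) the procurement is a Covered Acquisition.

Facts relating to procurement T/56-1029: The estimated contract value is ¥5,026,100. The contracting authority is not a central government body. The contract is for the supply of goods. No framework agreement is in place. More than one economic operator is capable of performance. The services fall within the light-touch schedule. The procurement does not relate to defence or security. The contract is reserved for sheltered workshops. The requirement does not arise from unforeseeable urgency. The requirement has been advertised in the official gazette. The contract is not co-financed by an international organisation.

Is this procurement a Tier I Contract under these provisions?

Yes

section 10 — Authorised Call: [the services do not fall within the light-touch schedule? no] OR [estimated contract value: ¥5,026,100 ≥ ¥3,752,450? yes] → satisfied.
section 6 — Tier IV Acquisition: [estimated contract value: ¥5,026,100 ≥ ¥3,752,450? yes] OR [the contract is reserved for sheltered workshops? yes] → satisfied.
section 3 — Essential Purchase: [Authorised Call (section 10)? yes] AND [Tier IV Acquisition (section 6)? yes] AND [more than one economic operator is capable of performance? yes] → satisfied.
section 5 — Regulated Tender: [Essential Purchase (section 3)? yes] OR [the services fall within the light-touch schedule? yes] → satisfied.
section 13 — Approved Contract: [estimated contract value: ¥5,026,100 ≥ ¥3,752,450? yes] OR [the contract is for the supply of goods? yes] OR [there is only one economic operator capable of performance? no] → satisfied.
section 11 — Chargeable Contract: [the procurement does not relate to defence or security? yes] AND [the contract is not co-financed by an international organisation? yes] → satisfied.
section 7 — Qualifying Tender: [the contract is for the supply of goods? yes] AND [the contract is reserved for sheltered workshops? yes] → satisfied.
section 4 — Assessable Tender: [Approved Contract (section 13)? yes] AND [Chargeable Contract (section 11)? yes] AND [Qualifying Tender (section 7)? yes] → satisfied.
section 2 — Tier VI Contract: no framework agreement is in place? yes; the contracting authority is not a central government body? yes; estimated contract value: ¥5,026,100 ≥ ¥3,752,450? yes, so negated condition no — 2 of 3 hold (need ≥2) → satisfied.
section 1 — Licensed Contract: [the requirement has been advertised in the official gazette? yes] AND [the contracting authority is not a central government body? yes] → satisfied.
section 8 — Covered Acquisition: [Tier VI Contract (section 2)? yes] AND [Licensed Contract (section 1)? yes] → satisfied.
section 14 — Tier I Contract: [Regulated Tender (section 5)? yes] AND [Assessable Tender (section 4)? yes] AND [Covered Acquisition (section 8)? yes] → satisfied.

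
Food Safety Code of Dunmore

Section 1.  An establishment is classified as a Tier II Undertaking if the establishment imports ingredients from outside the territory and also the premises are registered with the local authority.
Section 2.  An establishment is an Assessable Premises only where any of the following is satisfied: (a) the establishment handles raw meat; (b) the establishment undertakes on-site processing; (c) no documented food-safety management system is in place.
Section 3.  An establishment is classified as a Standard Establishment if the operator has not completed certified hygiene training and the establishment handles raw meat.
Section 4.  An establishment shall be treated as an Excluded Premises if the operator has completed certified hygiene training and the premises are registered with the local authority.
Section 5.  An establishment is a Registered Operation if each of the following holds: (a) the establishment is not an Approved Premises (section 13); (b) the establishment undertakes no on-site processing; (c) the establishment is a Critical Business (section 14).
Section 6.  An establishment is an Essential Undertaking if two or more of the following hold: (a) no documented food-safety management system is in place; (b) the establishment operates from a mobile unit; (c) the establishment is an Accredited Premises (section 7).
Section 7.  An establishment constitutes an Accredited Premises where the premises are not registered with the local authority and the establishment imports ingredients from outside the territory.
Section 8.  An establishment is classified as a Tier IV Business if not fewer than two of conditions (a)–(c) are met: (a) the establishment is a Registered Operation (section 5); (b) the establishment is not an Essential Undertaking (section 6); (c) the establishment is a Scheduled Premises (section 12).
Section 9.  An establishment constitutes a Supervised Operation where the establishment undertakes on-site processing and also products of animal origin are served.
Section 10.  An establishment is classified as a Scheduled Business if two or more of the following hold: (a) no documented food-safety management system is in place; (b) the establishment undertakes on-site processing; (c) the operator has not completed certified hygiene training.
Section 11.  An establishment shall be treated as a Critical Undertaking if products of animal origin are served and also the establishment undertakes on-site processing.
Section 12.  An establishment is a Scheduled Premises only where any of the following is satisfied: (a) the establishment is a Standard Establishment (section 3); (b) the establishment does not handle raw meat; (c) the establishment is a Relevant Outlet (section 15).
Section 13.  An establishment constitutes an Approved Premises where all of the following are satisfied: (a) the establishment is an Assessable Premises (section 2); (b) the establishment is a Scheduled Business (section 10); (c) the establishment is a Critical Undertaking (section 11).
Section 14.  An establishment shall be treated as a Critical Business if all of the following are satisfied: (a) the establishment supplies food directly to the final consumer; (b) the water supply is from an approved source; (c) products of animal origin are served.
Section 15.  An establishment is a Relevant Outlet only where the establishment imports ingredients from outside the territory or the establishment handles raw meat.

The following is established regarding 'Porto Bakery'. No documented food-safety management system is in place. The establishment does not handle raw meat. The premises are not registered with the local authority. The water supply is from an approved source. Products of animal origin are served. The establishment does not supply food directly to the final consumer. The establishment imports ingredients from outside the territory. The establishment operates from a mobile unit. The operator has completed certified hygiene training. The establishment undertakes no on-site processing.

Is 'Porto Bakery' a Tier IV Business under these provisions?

No

section 2 — Assessable Premises: [the establishment handles raw meat? no] OR [the establishment undertakes on-site processing? no] OR [no documented food-safety management system is in place? yes] → satisfied.
section 10 — Scheduled Business: no documented food-safety management system is in place? yes; the establishment undertakes on-site processing? no; the operator has not completed certified hygiene training? no — 1 of 3 hold (need ≥2) → not satisfied.
section 11 — Critical Undertaking: [products of animal origin are served? yes] AND [the establishment undertakes on-site processing? no] → not satisfied.
section 13 — Approved Premises: [Assessable Premises (section 2)? yes] AND [Scheduled Business (section 10)? no] AND [Critical Undertaking (section 11)? no] → not satisfied.
section 14 — Critical Business: [the establishment supplies food directly to the final consumer? no] AND [the water supply is from an approved source? yes] AND [products of animal origin are served? yes] → not satisfied.
section 5 — Registered Operation: [not an Approved Premises (section 13)? yes] AND [the establishment undertakes no on-site processing? yes] AND [Critical Business (section 14)? no] → not satisfied.
section 7 — Accredited Premises: [the premises are not registered with the local authority? yes] AND [the establishment imports ingredients from outside the territory? yes] → satisfied.
section 6 — Essential Undertaking: no documented food-safety management system is in place? yes; the establishment operates from a mobile unit? yes; Accredited Premises (section 7)? yes — 3 of 3 hold (need ≥2) → satisfied.
section 3 — Standard Establishment: [the operator has not completed certified hygiene training? no] AND [the establishment handles raw meat? no] → not satisfied.
section 15 — Relevant Outlet: [the establishment imports ingredients from outside the territory? yes] OR [the establishment handles raw meat? no] → satisfied.
section 12 — Scheduled Premises: [Standard Establishment (section 3)? no] OR [the establishment does not handle raw meat? yes] OR [Relevant Outlet (section 15)? yes] → satisfied.
section 8 — Tier IV Business: Registered Operation (section 5)? no; not an Essential Undertaking (section 6)? no; Scheduled Premises (section 12)? yes — 1 of 3 hold (need ≥2) → not satisfied.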